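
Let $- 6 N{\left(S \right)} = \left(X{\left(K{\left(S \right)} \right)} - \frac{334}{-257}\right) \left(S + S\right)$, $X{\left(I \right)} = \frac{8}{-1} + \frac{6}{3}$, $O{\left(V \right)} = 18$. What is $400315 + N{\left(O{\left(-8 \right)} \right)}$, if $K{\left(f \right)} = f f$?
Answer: $\frac{102888203}{257} \approx 4.0034 \cdot 10^{5}$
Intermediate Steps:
$K{\left(f \right)} = f^{2}$
$X{\left(I \right)} = -6$ ($X{\left(I \right)} = 8 \left(-1\right) + 6 \cdot \frac{1}{3} = -8 + 2 = -6$)
$N{\left(S \right)} = \frac{1208 S}{771}$ ($N{\left(S \right)} = - \frac{\left(-6 - \frac{334}{-257}\right) \left(S + S\right)}{6} = - \frac{\left(-6 - - \frac{334}{257}\right) 2 S}{6} = - \frac{\left(-6 + \frac{334}{257}\right) 2 S}{6} = - \frac{\left(- \frac{1208}{257}\right) 2 S}{6} = - \frac{\left(- \frac{2416}{257}\right) S}{6} = \frac{1208 S}{771}$)
$400315 + N{\left(O{\left(-8 \right)} \right)} = 400315 + \frac{1208}{771} \cdot 18 = 400315 + \frac{7248}{257} = \frac{102888203}{257}$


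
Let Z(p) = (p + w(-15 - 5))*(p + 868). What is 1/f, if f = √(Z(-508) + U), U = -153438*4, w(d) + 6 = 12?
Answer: -I*√198618/397236 ≈ -0.0011219*I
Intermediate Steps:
w(d) = 6 (w(d) = -6 + 12 = 6)
Z(p) = (6 + p)*(868 + p) (Z(p) = (p + 6)*(p + 868) = (6 + p)*(868 + p))
U = -613752
f = 2*I*√198618 (f = √((5208 + (-508)² + 874*(-508)) - 613752) = √((5208 + 258064 - 443992) - 613752) = √(-180720 - 613752) = √(-794472) = 2*I*√198618 ≈ 891.33*I)
1/f = 1/(2*I*√198618) = -I*√198618/397236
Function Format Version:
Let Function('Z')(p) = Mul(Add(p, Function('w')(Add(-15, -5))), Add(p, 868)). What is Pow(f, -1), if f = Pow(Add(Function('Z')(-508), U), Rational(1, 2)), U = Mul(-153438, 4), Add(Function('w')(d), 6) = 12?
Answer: Mul(Rational(-1, 397236), I, Pow(198618, Rational(1, 2))) ≈ Mul(-0.0011219, I)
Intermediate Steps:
Function('w')(d) = 6 (Function('w')(d) = Add(-6, 12) = 6)
Function('Z')(p) = Mul(Add(6, p), Add(868, p)) (Function('Z')(p) = Mul(Add(p, 6), Add(p, 868)) = Mul(Add(6, p), Add(868, p)))
U = -613752
f = Mul(2, I, Pow(198618, Rational(1, 2))) (f = Pow(Add(Add(5208, Pow(-508, 2), Mul(874, -508)), -613752), Rational(1, 2)) = Pow(Add(Add(5208, 258064, -443992), -613752), Rational(1, 2)) = Pow(Add(-180720, -613752), Rational(1, 2)) = Pow(-794472, Rational(1, 2)) = Mul(2, I, Pow(198618, Rational(1, 2))) ≈ Mul(891.33, I))
Pow(f, -1) = Pow(Mul(2, I, Pow(198618, Rational(1, 2))), -1) = Mul(Rational(-1, 397236), I, Pow(198618, Rational(1, 2)))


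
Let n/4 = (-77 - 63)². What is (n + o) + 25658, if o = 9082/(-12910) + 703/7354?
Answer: 4939611687411/47470070 ≈ 1.0406e+5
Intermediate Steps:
n = 78400 (n = 4*(-77 - 63)² = 4*(-140)² = 4*19600 = 78400)
o = -28856649/47470070 (o = 9082*(-1/12910) + 703*(1/7354) = -4541/6455 + 703/7354 = -28856649/47470070 ≈ -0.60789)
(n + o) + 25658 = (78400 - 28856649/47470070) + 25658 = 3721624631351/47470070 + 25658 = 4939611687411/47470070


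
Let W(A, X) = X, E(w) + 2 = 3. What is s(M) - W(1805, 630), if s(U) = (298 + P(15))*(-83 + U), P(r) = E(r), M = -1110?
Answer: -357337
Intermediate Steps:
E(w) = 1 (E(w) = -2 + 3 = 1)
P(r) = 1
s(U) = -24817 + 299*U (s(U) = (298 + 1)*(-83 + U) = 299*(-83 + U) = -24817 + 299*U)
s(M) - W(1805, 630) = (-24817 + 299*(-1110)) - 1*630 = (-24817 - 331890) - 630 = -356707 - 630 = -357337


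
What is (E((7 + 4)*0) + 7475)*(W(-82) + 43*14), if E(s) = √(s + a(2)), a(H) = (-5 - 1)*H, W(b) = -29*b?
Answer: 22275500 + 5960*I*√3 ≈ 2.2275e+7 + 10323.0*I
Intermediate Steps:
a(H) = -6*H
E(s) = √(-12 + s) (E(s) = √(s - 6*2) = √(s - 12) = √(-12 + s))
(E((7 + 4)*0) + 7475)*(W(-82) + 43*14) = (√(-12 + (7 + 4)*0) + 7475)*(-29*(-82) + 43*14) = (√(-12 + 11*0) + 7475)*(2378 + 602) = (√(-12 + 0) + 7475)*2980 = (√(-12) + 7475)*2980 = (2*I*√3 + 7475)*2980 = (7475 + 2*I*√3)*2980 = 22275500 + 5960*I*√3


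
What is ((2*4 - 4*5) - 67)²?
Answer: 6241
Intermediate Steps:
((2*4 - 4*5) - 67)² = ((8 - 20) - 67)² = (-12 - 67)² = (-79)² = 6241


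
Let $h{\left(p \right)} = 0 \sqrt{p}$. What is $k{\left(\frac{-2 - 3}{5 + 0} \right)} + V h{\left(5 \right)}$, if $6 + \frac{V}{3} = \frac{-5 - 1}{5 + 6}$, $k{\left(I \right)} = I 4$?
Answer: $-4$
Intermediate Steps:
$k{\left(I \right)} = 4 I$
$V = - \frac{216}{11}$ ($V = -18 + 3 \frac{-5 - 1}{5 + 6} = -18 + 3 \left(- \frac{6}{11}\right) = -18 - \frac{18}{11} = - \frac{216}{11} \approx -19.636$)
$h{\left(p \right)} = 0$
$k{\left(\frac{-2 - 3}{5 + 0} \right)} + V h{\left(5 \right)} = 4 \frac{-2 - 3}{5 + 0} - 0 = 4 \left(- \frac{5}{5}\right) + 0 = 4 \left(\left(-5\right) \frac{1}{5}\right) + 0 = 4 \left(-1\right) + 0 = -4 + 0 = -4$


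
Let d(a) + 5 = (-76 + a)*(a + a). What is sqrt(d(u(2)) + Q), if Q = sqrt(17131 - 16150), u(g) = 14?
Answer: sqrt(-1741 + 3*sqrt(109)) ≈ 41.348*I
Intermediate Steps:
d(a) = -5 + 2*a*(-76 + a) (d(a) = -5 + (-76 + a)*(a + a) = -5 + (-76 + a)*(2*a) = -5 + 2*a*(-76 + a))
Q = 3*sqrt(109) (Q = sqrt(981) = 3*sqrt(109) ≈ 31.321)
sqrt(d(u(2)) + Q) = sqrt((-5 - 152*14 + 2*14**2) + 3*sqrt(109)) = sqrt((-5 - 2128 + 2*196) + 3*sqrt(109)) = sqrt((-5 - 2128 + 392) + 3*sqrt(109)) = sqrt(-1741 + 3*sqrt(109))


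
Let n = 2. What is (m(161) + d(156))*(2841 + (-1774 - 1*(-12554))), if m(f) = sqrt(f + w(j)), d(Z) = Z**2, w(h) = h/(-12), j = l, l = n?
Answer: 331480656 + 13621*sqrt(5790)/6 ≈ 3.3165e+8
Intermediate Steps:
l = 2
j = 2
w(h) = -h/12 (w(h) = h*(-1/12) = -h/12)
m(f) = sqrt(-1/6 + f) (m(f) = sqrt(f - 1/12*2) = sqrt(f - 1/6) = sqrt(-1/6 + f))
(m(161) + d(156))*(2841 + (-1774 - 1*(-12554))) = (sqrt(-6 + 36*161)/6 + 156**2)*(2841 + (-1774 - 1*(-12554))) = (sqrt(-6 + 5796)/6 + 24336)*(2841 + (-1774 + 12554)) = (sqrt(5790)/6 + 24336)*(2841 + 10780) = (24336 + sqrt(5790)/6)*13621 = 331480656 + 13621*sqrt(5790)/6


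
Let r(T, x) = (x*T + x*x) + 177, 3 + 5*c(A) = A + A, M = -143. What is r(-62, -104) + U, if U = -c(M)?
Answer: 87494/5 ≈ 17499.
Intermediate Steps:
c(A) = -3/5 + 2*A/5 (c(A) = -3/5 + (A + A)/5 = -3/5 + (2*A)/5 = -3/5 + 2*A/5)
r(T, x) = 177 + x**2 + T*x (r(T, x) = (T*x + x**2) + 177 = (x**2 + T*x) + 177 = 177 + x**2 + T*x)
U = 289/5 (U = -(-3/5 + (2/5)*(-143)) = -(-3/5 - 286/5) = -1*(-289/5) = 289/5 ≈ 57.800)
r(-62, -104) + U = (177 + (-104)**2 - 62*(-104)) + 289/5 = (177 + 10816 + 6448) + 289/5 = 17441 + 289/5 = 87494/5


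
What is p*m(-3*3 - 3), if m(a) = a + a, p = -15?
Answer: 360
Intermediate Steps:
m(a) = 2*a
p*m(-3*3 - 3) = -30*(-3*3 - 3) = -30*(-9 - 3) = -30*(-12) = -15*(-24) = 360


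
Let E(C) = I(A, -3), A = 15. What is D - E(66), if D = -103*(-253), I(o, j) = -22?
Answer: 26081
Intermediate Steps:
E(C) = -22
D = 26059
D - E(66) = 26059 - 1*(-22) = 26059 + 22 = 26081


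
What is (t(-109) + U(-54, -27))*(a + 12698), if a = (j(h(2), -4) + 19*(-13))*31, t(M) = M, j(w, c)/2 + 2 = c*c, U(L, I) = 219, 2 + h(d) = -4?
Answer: 649990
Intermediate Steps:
h(d) = -6 (h(d) = -2 - 4 = -6)
j(w, c) = -4 + 2*c**2 (j(w, c) = -4 + 2*(c*c) = -4 + 2*c**2)
a = -6789 (a = ((-4 + 2*(-4)**2) + 19*(-13))*31 = ((-4 + 2*16) - 247)*31 = ((-4 + 32) - 247)*31 = (28 - 247)*31 = -219*31 = -6789)
(t(-109) + U(-54, -27))*(a + 12698) = (-109 + 219)*(-6789 + 12698) = 110*5909 = 649990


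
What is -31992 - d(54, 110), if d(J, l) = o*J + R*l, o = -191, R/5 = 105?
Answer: -79428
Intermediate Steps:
R = 525 (R = 5*105 = 525)
d(J, l) = -191*J + 525*l
-31992 - d(54, 110) = -31992 - (-191*54 + 525*110) = -31992 - (-10314 + 57750) = -31992 - 1*47436 = -31992 - 47436 = -79428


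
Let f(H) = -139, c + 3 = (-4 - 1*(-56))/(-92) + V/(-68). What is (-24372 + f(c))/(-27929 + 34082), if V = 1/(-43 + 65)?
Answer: -24511/6153 ≈ -3.9836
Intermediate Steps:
V = 1/22 ≈ 0.045455
c = -122695/34408 (c = -3 + ((-4 - 1*(-56))/(-92) + (1/22)/(-68)) = -3 + ((-4 + 56)*(-1/92) + (1/22)*(-1/68)) = -3 + (52*(-1/92) - 1/1496) = -3 + (-13/23 - 1/1496) = -3 - 19471/34408 = -122695/34408 ≈ -3.5659)
(-24372 + f(c))/(-27929 + 34082) = (-24372 - 139)/(-27929 + 34082) = -24511/6153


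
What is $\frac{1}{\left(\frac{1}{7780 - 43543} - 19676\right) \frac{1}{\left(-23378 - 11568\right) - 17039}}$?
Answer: $\frac{1859139555}{703672789} \approx 2.6421$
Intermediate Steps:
$\frac{1}{\left(\frac{1}{7780 - 43543} - 19676\right) \frac{1}{\left(-23378 - 11568\right) - 17039}} = \frac{1}{\left(\frac{1}{-35763} - 19676\right) \frac{1}{\left(-23378 - 11568\right) - 17039}} = \frac{1}{\left(- \frac{1}{35763} - 19676\right) \frac{1}{-34946 - 17039}} = \frac{1}{\left(- \frac{703672789}{35763}\right) \frac{1}{-51985}} = \frac{1}{\left(- \frac{703672789}{35763}\right) \left(- \frac{1}{51985}\right)} = \frac{1}{\frac{703672789}{1859139555}} = \frac{1859139555}{703672789}$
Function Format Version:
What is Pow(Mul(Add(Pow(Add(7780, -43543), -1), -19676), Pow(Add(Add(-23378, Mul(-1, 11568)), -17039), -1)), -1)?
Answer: Rational(1859139555, 703672789) ≈ 2.6421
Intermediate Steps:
Pow(Mul(Add(Pow(Add(7780, -43543), -1), -19676), Pow(Add(Add(-23378, Mul(-1, 11568)), -17039), -1)), -1) = Pow(Mul(Add(Pow(-35763, -1), -19676), Pow(Add(Add(-23378, -11568), -17039), -1)), -1) = Pow(Mul(Add(Rational(-1, 35763), -19676), Pow(Add(-34946, -17039), -1)), -1) = Pow(Mul(Rational(-703672789, 35763), Pow(-51985, -1)), -1) = Pow(Mul(Rational(-703672789, 35763), Rational(-1, 51985)), -1) = Pow(Rational(703672789, 1859139555), -1) = Rational(1859139555, 703672789)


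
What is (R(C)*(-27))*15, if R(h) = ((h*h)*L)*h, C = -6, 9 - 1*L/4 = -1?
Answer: 3499200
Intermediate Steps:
L = 40 (L = 36 - 4*(-1) = 36 + 4 = 40)
R(h) = 40*h³ (R(h) = ((h*h)*40)*h = (h²*40)*h = (40*h²)*h = 40*h³)
(R(C)*(-27))*15 = ((40*(-6)³)*(-27))*15 = ((40*(-216))*(-27))*15 = -8640*(-27)*15 = 233280*15 = 3499200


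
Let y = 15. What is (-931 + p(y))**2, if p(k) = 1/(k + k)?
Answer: 780029041/900 ≈ 8.6670e+5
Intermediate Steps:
p(k) = 1/(2*k)
(-931 + p(y))**2 = (-931 + (1/2)/15)**2 = (-931 + (1/2)*(1/15))**2 = (-931 + 1/30)**2 = (-27929/30)**2 = 780029041/900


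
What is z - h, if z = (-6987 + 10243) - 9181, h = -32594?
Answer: 26669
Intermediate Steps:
z = -5925 (z = 3256 - 9181 = -5925)
z - h = -5925 - 1*(-32594) = -5925 + 32594 = 26669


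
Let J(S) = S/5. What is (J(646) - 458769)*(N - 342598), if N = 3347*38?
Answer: 493982582988/5 ≈ 9.8797e+10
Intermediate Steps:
J(S) = S/5 (J(S) = S*(⅕) = S/5)
N = 127186
(J(646) - 458769)*(N - 342598) = ((⅕)*646 - 458769)*(127186 - 342598) = (646/5 - 458769)*(-215412) = -2293199/5*(-215412) = 493982582988/5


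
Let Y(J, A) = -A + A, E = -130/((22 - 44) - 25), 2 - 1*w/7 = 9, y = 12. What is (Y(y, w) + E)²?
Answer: 16900/2209 ≈ 7.6505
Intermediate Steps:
w = -49 (w = 14 - 7*9 = 14 - 63 = -49)
E = 130/47 (E = -130/(-22 - 25) = -130/(-47) = -130*(-1/47) = 130/47 ≈ 2.7660)
Y(J, A) = 0
(Y(y, w) + E)² = (0 + 130/47)² = (130/47)² = 16900/2209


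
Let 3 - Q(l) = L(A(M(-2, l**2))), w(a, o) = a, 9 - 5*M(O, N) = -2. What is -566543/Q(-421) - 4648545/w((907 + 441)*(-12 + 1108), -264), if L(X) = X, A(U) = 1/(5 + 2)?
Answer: -1464799773677/7387040 ≈ -1.9829e+5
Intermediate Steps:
M(O, N) = 11/5 (M(O, N) = 9/5 - 1/5*(-2) = 9/5 + 2/5 = 11/5)
A(U) = 1/7
Q(l) = 20/7 (Q(l) = 3 - 1*1/7 = 3 - 1/7 = 20/7)
-566543/Q(-421) - 4648545/w((907 + 441)*(-12 + 1108), -264) = -566543/20/7 - 4648545*1/((-12 + 1108)*(907 + 441)) = -566543*7/20 - 4648545/(1348*1096) = -3965801/20 - 4648545/1477408 = -1464799773677/7387040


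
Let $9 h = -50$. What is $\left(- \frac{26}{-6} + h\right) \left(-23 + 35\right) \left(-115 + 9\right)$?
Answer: $\frac{4664}{3} \approx 1554.7$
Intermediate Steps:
$h = - \frac{50}{9}$ ($h = \frac{1}{9} \left(-50\right) = - \frac{50}{9} \approx -5.5556$)
$\left(- \frac{26}{-6} + h\right) \left(-23 + 35\right) \left(-115 + 9\right) = \left(- \frac{26}{-6} - \frac{50}{9}\right) \left(-23 + 35\right) \left(-115 + 9\right) = \left(\left(-26\right) \left(- \frac{1}{6}\right) - \frac{50}{9}\right) 12 \left(-106\right) = \left(\frac{13}{3} - \frac{50}{9}\right) 12 \left(-106\right) = \left(- \frac{11}{9}\right) 12 \left(-106\right) = \left(- \frac{44}{3}\right) \left(-106\right) = \frac{4664}{3}$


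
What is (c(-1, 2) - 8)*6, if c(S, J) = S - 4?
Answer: -78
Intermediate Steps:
c(S, J) = -4 + S
(c(-1, 2) - 8)*6 = ((-4 - 1) - 8)*6 = (-5 - 8)*6 = -13*6 = -78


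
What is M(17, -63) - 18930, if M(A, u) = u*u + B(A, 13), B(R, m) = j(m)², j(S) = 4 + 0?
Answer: -14945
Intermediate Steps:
j(S) = 4
B(R, m) = 16 (B(R, m) = 4² = 16)
M(A, u) = 16 + u² (M(A, u) = u*u + 16 = u² + 16 = 16 + u²)
M(17, -63) - 18930 = (16 + (-63)²) - 18930 = (16 + 3969) - 18930 = 3985 - 18930 = -14945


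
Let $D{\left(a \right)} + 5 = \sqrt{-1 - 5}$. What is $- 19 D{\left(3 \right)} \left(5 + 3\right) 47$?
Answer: $35720 - 7144 i \sqrt{6} \approx 35720.0 - 17499.0 i$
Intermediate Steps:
$D{\left(a \right)} = -5 + i \sqrt{6}$ ($D{\left(a \right)} = -5 + \sqrt{-1 - 5} = -5 + \sqrt{-6} = -5 + i \sqrt{6}$)
$- 19 D{\left(3 \right)} \left(5 + 3\right) 47 = - 19 \left(-5 + i \sqrt{6}\right) \left(5 + 3\right) 47 = - 19 \left(-5 + i \sqrt{6}\right) 8 \cdot 47 = - 19 \left(-40 + 8 i \sqrt{6}\right) 47 = \left(760 - 152 i \sqrt{6}\right) 47 = 35720 - 7144 i \sqrt{6}$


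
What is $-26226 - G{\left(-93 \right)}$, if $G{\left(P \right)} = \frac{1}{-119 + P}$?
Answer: $- \frac{5559911}{212} \approx -26226.0$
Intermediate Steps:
$-26226 - G{\left(-93 \right)} = -26226 - \frac{1}{-119 - 93} = -26226 - \frac{1}{-212} = -26226 - - \frac{1}{212} = -26226 + \frac{1}{212} = - \frac{5559911}{212}$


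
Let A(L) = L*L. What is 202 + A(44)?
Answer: 2138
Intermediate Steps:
A(L) = L²
202 + A(44) = 202 + 44² = 202 + 1936 = 2138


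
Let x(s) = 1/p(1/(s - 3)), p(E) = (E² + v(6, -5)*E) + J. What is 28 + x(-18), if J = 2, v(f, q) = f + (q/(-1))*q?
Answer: 36337/1282 ≈ 28.344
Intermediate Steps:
v(f, q) = f - q² (v(f, q) = f + (q*(-1))*q = f + (-q)*q = f - q²)
p(E) = 2 + E² - 19*E (p(E) = (E² + (6 - 1*(-5)²)*E) + 2 = (E² + (6 - 1*25)*E) + 2 = (E² + (6 - 25)*E) + 2 = (E² - 19*E) + 2 = 2 + E² - 19*E)
x(s) = 1/(2 + (-3 + s)⁻² - 19/(-3 + s)) (x(s) = 1/(2 + (1/(s - 3))² - 19/(s - 3)) = 1/(2 + (1/(-3 + s))² - 19/(-3 + s)) = 1/(2 + (-3 + s)⁻² - 19/(-3 + s)))
28 + x(-18) = 28 + (9 + (-18)² - 6*(-18))/(76 - 31*(-18) + 2*(-18)²) = 28 + (9 + 324 + 108)/(76 + 558 + 2*324) = 28 + 441/(76 + 558 + 648) = 28 + 441/1282 = 36337/1282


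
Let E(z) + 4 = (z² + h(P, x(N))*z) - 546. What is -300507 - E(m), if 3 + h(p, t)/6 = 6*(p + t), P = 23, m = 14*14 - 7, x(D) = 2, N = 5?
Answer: -502376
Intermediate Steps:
m = 189 (m = 196 - 7 = 189)
h(p, t) = -18 + 36*p + 36*t (h(p, t) = -18 + 6*(6*(p + t)) = -18 + 6*(6*p + 6*t) = -18 + (36*p + 36*t) = -18 + 36*p + 36*t)
E(z) = -550 + z² + 882*z (E(z) = -4 + ((z² + (-18 + 36*23 + 36*2)*z) - 546) = -4 + ((z² + (-18 + 828 + 72)*z) - 546) = -4 + ((z² + 882*z) - 546) = -4 + (-546 + z² + 882*z) = -550 + z² + 882*z)
-300507 - E(m) = -300507 - (-550 + 189² + 882*189) = -300507 - (-550 + 35721 + 166698) = -300507 - 1*201869 = -300507 - 201869 = -502376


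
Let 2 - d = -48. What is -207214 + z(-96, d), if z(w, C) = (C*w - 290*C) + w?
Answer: -226610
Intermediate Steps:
d = 50 (d = 2 - 1*(-48) = 2 + 48 = 50)
z(w, C) = w - 290*C + C*w (z(w, C) = (-290*C + C*w) + w = w - 290*C + C*w)
-207214 + z(-96, d) = -207214 + (-96 - 290*50 + 50*(-96)) = -207214 + (-96 - 14500 - 4800) = -207214 - 19396 = -226610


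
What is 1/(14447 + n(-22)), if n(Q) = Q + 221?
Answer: 1/14646 ≈ 6.8278e-5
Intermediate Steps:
n(Q) = 221 + Q
1/(14447 + n(-22)) = 1/(14447 + (221 - 22)) = 1/(14447 + 199) = 1/14646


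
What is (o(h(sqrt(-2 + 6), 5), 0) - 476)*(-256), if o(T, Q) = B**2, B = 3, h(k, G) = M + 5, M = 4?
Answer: 119552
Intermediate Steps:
h(k, G) = 9 (h(k, G) = 4 + 5 = 9)
o(T, Q) = 9 (o(T, Q) = 3**2 = 9)
(o(h(sqrt(-2 + 6), 5), 0) - 476)*(-256) = (9 - 476)*(-256) = -467*(-256) = 119552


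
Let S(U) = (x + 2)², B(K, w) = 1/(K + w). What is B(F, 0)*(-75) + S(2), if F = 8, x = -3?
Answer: -67/8 ≈ -8.3750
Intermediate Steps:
S(U) = 1 (S(U) = (-3 + 2)² = (-1)² = 1)
B(F, 0)*(-75) + S(2) = -75/(8 + 0) + 1 = -75/8 + 1 = -67/8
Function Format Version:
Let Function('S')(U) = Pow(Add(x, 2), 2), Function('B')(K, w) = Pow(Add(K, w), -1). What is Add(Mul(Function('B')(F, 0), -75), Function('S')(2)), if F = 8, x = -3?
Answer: Rational(-67, 8) ≈ -8.3750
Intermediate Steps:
Function('S')(U) = 1 (Function('S')(U) = Pow(Add(-3, 2), 2) = Pow(-1, 2) = 1)
Add(Mul(Function('B')(F, 0), -75), Function('S')(2)) = Add(Mul(Pow(Add(8, 0), -1), -75), 1) = Add(Mul(Pow(8, -1), -75), 1) = Add(Mul(Rational(1, 8), -75), 1) = Add(Rational(-75, 8), 1) = Rational(-67, 8)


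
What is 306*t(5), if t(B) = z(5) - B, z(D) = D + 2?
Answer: 612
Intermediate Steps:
z(D) = 2 + D
t(B) = 7 - B (t(B) = (2 + 5) - B = 7 - B)
306*t(5) = 306*(7 - 1*5) = 306*(7 - 5) = 306*2 = 612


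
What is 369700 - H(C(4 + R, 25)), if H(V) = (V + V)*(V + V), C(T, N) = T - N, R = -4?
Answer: 367200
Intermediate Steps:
H(V) = 4*V**2 (H(V) = (2*V)*(2*V) = 4*V**2)
369700 - H(C(4 + R, 25)) = 369700 - 4*((4 - 4) - 1*25)**2 = 369700 - 4*(0 - 25)**2 = 369700 - 4*(-25)**2 = 369700 - 4*625 = 369700 - 1*2500 = 369700 - 2500 = 367200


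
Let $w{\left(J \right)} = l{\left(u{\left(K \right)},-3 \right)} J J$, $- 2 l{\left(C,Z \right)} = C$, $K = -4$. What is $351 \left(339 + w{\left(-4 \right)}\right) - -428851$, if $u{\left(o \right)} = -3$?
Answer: $556264$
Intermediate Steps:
$l{\left(C,Z \right)} = - \frac{C}{2}$
$w{\left(J \right)} = \frac{3 J^{2}}{2}$ ($w{\left(J \right)} = \left(- \frac{1}{2}\right) \left(-3\right) J J = \frac{3 J}{2} J = \frac{3 J^{2}}{2}$)
$351 \left(339 + w{\left(-4 \right)}\right) - -428851 = 351 \left(339 + \frac{3 \left(-4\right)^{2}}{2}\right) - -428851 = 351 \left(339 + \frac{3}{2} \cdot 16\right) + 428851 = 351 \left(339 + 24\right) + 428851 = 351 \cdot 363 + 428851 = 127413 + 428851 = 556264$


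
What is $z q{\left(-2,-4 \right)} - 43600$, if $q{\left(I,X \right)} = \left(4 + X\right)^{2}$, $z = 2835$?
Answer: $-43600$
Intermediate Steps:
$z q{\left(-2,-4 \right)} - 43600 = 2835 \left(4 - 4\right)^{2} - 43600 = 2835 \cdot 0^{2} - 43600 = 2835 \cdot 0 - 43600 = 0 - 43600 = -43600$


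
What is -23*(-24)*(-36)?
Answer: -19872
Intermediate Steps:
-23*(-24)*(-36) = 552*(-36) = -19872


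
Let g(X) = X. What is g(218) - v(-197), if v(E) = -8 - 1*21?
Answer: 247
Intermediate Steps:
v(E) = -29 (v(E) = -8 - 21 = -29)
g(218) - v(-197) = 218 - 1*(-29) = 218 + 29 = 247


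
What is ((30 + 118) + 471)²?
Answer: 383161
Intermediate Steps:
((30 + 118) + 471)² = (148 + 471)² = 619² = 383161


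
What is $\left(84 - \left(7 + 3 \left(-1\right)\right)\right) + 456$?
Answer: $536$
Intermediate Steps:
$\left(84 - \left(7 + 3 \left(-1\right)\right)\right) + 456 = \left(84 - \left(7 - 3\right)\right) + 456 = \left(84 - 4\right) + 456 = 80 + 456 = 536$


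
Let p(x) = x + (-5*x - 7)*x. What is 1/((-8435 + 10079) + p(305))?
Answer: -1/465311 ≈ -2.1491e-6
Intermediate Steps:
p(x) = x + x*(-7 - 5*x) (p(x) = x + (-7 - 5*x)*x = x + x*(-7 - 5*x))
1/((-8435 + 10079) + p(305)) = 1/((-8435 + 10079) - 1*305*(6 + 5*305)) = 1/(1644 - 1*305*(6 + 1525)) = 1/(1644 - 1*305*1531) = 1/(1644 - 466955) = 1/(-465311) = -1/465311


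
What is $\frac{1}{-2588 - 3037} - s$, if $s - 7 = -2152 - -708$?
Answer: $\frac{8083124}{5625} \approx 1437.0$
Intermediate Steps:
$s = -1437$ ($s = 7 - 1444 = -1437$)
$\frac{1}{-2588 - 3037} - s = \frac{1}{-2588 - 3037} - -1437 = \frac{1}{-5625} + 1437 = - \frac{1}{5625} + 1437 = \frac{8083124}{5625}$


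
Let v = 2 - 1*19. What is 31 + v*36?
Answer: -581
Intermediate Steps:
v = -17 (v = 2 - 19 = -17)
31 + v*36 = 31 - 17*36 = 31 - 612 = -581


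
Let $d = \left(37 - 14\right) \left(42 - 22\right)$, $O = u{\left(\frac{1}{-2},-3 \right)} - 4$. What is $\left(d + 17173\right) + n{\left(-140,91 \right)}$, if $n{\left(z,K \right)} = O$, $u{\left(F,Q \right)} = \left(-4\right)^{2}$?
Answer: $17645$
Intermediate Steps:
$u{\left(F,Q \right)} = 16$
$O = 12$ ($O = 16 - 4 = 12$)
$n{\left(z,K \right)} = 12$
$d = 460$ ($d = 23 \cdot 20 = 460$)
$\left(d + 17173\right) + n{\left(-140,91 \right)} = \left(460 + 17173\right) + 12 = 17633 + 12 = 17645$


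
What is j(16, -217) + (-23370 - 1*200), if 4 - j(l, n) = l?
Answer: -23582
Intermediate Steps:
j(l, n) = 4 - l
j(16, -217) + (-23370 - 1*200) = (4 - 1*16) + (-23370 - 1*200) = (4 - 16) + (-23370 - 200) = -12 - 23570 = -23582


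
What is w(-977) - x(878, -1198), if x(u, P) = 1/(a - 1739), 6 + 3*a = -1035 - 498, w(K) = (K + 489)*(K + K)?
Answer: 2147399105/2252 ≈ 9.5355e+5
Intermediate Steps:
w(K) = 2*K*(489 + K) (w(K) = (489 + K)*(2*K) = 2*K*(489 + K))
a = -513 (a = -2 + (-1035 - 498)/3 = -2 + (⅓)*(-1533) = -2 - 511 = -513)
x(u, P) = -1/2252 (x(u, P) = 1/(-513 - 1739) = 1/(-2252) = -1/2252)
w(-977) - x(878, -1198) = 2*(-977)*(489 - 977) - 1*(-1/2252) = 2*(-977)*(-488) + 1/2252 = 953552 + 1/2252 = 2147399105/2252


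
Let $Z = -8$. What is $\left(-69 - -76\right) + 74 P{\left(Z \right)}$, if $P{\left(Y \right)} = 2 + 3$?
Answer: $377$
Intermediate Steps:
$P{\left(Y \right)} = 5$
$\left(-69 - -76\right) + 74 P{\left(Z \right)} = \left(-69 - -76\right) + 74 \cdot 5 = \left(-69 + 76\right) + 370 = 7 + 370 = 377$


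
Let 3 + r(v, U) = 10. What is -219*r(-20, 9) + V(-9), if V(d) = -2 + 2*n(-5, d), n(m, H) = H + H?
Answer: -1571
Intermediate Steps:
n(m, H) = 2*H
V(d) = -2 + 4*d (V(d) = -2 + 2*(2*d) = -2 + 4*d)
r(v, U) = 7 (r(v, U) = -3 + 10 = 7)
-219*r(-20, 9) + V(-9) = -219*7 + (-2 + 4*(-9)) = -1533 + (-2 - 36) = -1533 - 38 = -1571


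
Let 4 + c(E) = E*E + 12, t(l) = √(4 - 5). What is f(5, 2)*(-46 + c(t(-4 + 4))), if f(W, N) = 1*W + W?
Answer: -390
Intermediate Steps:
t(l) = I (t(l) = √(-1) = I)
f(W, N) = 2*W (f(W, N) = W + W = 2*W)
c(E) = 8 + E² (c(E) = -4 + (E*E + 12) = -4 + (E² + 12) = -4 + (12 + E²) = 8 + E²)
f(5, 2)*(-46 + c(t(-4 + 4))) = (2*5)*(-46 + (8 + I²)) = 10*(-46 + (8 - 1)) = 10*(-46 + 7) = 10*(-39) = -390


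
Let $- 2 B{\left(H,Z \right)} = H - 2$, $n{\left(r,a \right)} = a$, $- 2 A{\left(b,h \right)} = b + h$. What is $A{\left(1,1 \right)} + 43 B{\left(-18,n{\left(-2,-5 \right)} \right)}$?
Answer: $429$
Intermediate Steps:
$A{\left(b,h \right)} = - \frac{b}{2} - \frac{h}{2}$ ($A{\left(b,h \right)} = - \frac{b + h}{2} = - \frac{b}{2} - \frac{h}{2}$)
$B{\left(H,Z \right)} = 1 - \frac{H}{2}$ ($B{\left(H,Z \right)} = - \frac{H - 2}{2} = - \frac{-2 + H}{2} = 1 - \frac{H}{2}$)
$A{\left(1,1 \right)} + 43 B{\left(-18,n{\left(-2,-5 \right)} \right)} = \left(\left(- \frac{1}{2}\right) 1 - \frac{1}{2}\right) + 43 \left(1 - -9\right) = \left(- \frac{1}{2} - \frac{1}{2}\right) + 43 \left(1 + 9\right) = -1 + 43 \cdot 10 = -1 + 430 = 429$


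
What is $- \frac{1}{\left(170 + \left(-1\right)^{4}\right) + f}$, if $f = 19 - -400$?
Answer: $- \frac{1}{590} \approx -0.0016949$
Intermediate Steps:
$f = 419$ ($f = 19 + 400 = 419$)
$- \frac{1}{\left(170 + \left(-1\right)^{4}\right) + f} = - \frac{1}{\left(170 + \left(-1\right)^{4}\right) + 419} = - \frac{1}{\left(170 + 1\right) + 419} = - \frac{1}{171 + 419} = - \frac{1}{590}$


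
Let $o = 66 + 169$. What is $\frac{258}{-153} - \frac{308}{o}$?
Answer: $- \frac{35918}{11985} \approx -2.9969$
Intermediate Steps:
$o = 235$
$\frac{258}{-153} - \frac{308}{o} = \frac{258}{-153} - \frac{308}{235} = 258 \left(- \frac{1}{153}\right) - \frac{308}{235} = - \frac{86}{51} - \frac{308}{235} = - \frac{35918}{11985}$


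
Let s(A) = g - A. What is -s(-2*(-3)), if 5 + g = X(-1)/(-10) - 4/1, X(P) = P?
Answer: 149/10 ≈ 14.900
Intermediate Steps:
g = -89/10 (g = -5 + (-1/(-10) - 4/1) = -5 + (-1*(-⅒) - 4*1) = -5 + (⅒ - 4) = -5 - 39/10 = -89/10 ≈ -8.9000)
s(A) = -89/10 - A
-s(-2*(-3)) = -(-89/10 - (-2)*(-3)) = -(-89/10 - 1*6) = -(-89/10 - 6) = -1*(-149/10) = 149/10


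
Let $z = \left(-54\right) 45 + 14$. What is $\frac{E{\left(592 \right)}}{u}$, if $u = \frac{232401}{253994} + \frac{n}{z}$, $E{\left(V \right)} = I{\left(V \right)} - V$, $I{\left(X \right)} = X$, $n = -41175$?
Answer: $0$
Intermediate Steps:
$E{\left(V \right)} = 0$ ($E{\left(V \right)} = V - V = 0$)
$z = -2416$ ($z = -2430 + 14 = -2416$)
$u = \frac{423833991}{23601904}$ ($u = \frac{232401}{253994} - \frac{41175}{-2416} = 232401 \cdot \frac{1}{253994} - - \frac{41175}{2416} = \frac{17877}{19538} + \frac{41175}{2416} = \frac{423833991}{23601904} \approx 17.958$)
$\frac{E{\left(592 \right)}}{u} = \frac{0}{\frac{423833991}{23601904}} = 0 \cdot \frac{23601904}{423833991} = 0$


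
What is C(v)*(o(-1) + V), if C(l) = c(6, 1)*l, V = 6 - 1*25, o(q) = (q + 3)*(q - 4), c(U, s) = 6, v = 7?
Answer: -1218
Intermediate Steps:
o(q) = (-4 + q)*(3 + q) (o(q) = (3 + q)*(-4 + q) = (-4 + q)*(3 + q))
V = -19 (V = 6 - 25 = -19)
C(l) = 6*l
C(v)*(o(-1) + V) = (6*7)*((-12 + (-1)² - 1*(-1)) - 19) = 42*((-12 + 1 + 1) - 19) = 42*(-10 - 19) = 42*(-29) = -1218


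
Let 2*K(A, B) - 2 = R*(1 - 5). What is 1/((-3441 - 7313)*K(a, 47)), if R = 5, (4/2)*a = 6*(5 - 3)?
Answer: 1/96786 ≈ 1.0332e-5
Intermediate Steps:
a = 6 (a = (6*(5 - 3))/2 = (6*2)/2 = (½)*12 = 6)
K(A, B) = -9 (K(A, B) = 1 + (5*(1 - 5))/2 = 1 + (5*(-4))/2 = 1 + (½)*(-20) = 1 - 10 = -9)
1/((-3441 - 7313)*K(a, 47)) = 1/(-3441 - 7313*(-9)) = -⅑/(-10754) = -1/10754*(-⅑) = 1/96786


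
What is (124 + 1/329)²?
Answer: 1664395209/108241 ≈ 15377.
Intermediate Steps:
(124 + 1/329)² = (40797/329)² = 1664395209/108241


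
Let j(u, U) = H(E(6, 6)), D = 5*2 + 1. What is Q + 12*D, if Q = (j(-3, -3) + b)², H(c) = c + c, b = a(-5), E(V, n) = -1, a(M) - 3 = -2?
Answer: 133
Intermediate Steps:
a(M) = 1 (a(M) = 3 - 2 = 1)
b = 1
H(c) = 2*c
D = 11 (D = 10 + 1 = 11)
j(u, U) = -2 (j(u, U) = 2*(-1) = -2)
Q = 1 (Q = (-2 + 1)² = (-1)² = 1)
Q + 12*D = 1 + 12*11 = 1 + 132 = 133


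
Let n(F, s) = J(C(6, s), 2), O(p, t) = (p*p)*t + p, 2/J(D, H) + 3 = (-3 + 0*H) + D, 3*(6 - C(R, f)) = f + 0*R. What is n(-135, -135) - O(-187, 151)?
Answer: -237605938/45 ≈ -5.2801e+6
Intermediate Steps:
C(R, f) = 6 - f/3 (C(R, f) = 6 - (f + 0*R)/3 = 6 - (f + 0)/3 = 6 - f/3)
J(D, H) = 2/(-6 + D) (J(D, H) = 2/(-3 + ((-3 + 0*H) + D)) = 2/(-3 + ((-3 + 0) + D)) = 2/(-3 + (-3 + D)) = 2/(-6 + D))
O(p, t) = p + t*p**2 (O(p, t) = p**2*t + p = t*p**2 + p = p + t*p**2)
n(F, s) = -6/s (n(F, s) = 2/(-6 + (6 - s/3)) = 2/((-s/3)) = 2*(-3/s) = -6/s)
n(-135, -135) - O(-187, 151) = -6/(-135) - (-187)*(1 - 187*151) = -6*(-1/135) - (-187)*(1 - 28237) = 2/45 - (-187)*(-28236) = 2/45 - 1*5280132 = 2/45 - 5280132 = -237605938/45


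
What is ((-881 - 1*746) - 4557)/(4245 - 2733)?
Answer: -773/189 ≈ -4.0900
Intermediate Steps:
((-881 - 1*746) - 4557)/(4245 - 2733) = ((-881 - 746) - 4557)/1512 = (-1627 - 4557)*(1/1512) = -6184*1/1512 = -773/189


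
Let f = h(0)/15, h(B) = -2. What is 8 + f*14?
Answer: 92/15 ≈ 6.1333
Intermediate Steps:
f = -2/15 ≈ -0.13333
8 + f*14 = 8 - 2/15*14 = 8 - 28/15 = 92/15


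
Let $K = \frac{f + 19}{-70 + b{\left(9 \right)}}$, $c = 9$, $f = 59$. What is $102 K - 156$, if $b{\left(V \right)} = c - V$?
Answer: $- \frac{9438}{35} \approx -269.66$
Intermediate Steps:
$b{\left(V \right)} = 9 - V$
$K = - \frac{39}{35}$ ($K = \frac{59 + 19}{-70 + \left(9 - 9\right)} = \frac{78}{-70 + \left(9 - 9\right)} = \frac{78}{-70 + 0} = \frac{78}{-70} = 78 \left(- \frac{1}{70}\right) = - \frac{39}{35} \approx -1.1143$)
$102 K - 156 = 102 \left(- \frac{39}{35}\right) - 156 = - \frac{3978}{35} - 156 = - \frac{9438}{35}$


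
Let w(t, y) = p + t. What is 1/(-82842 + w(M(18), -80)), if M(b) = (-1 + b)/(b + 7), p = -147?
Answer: -25/2074708 ≈ -1.2050e-5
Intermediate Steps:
M(b) = (-1 + b)/(7 + b)
w(t, y) = -147 + t
1/(-82842 + w(M(18), -80)) = 1/(-82842 + (-147 + (-1 + 18)/(7 + 18))) = 1/(-82842 + (-147 + 17/25)) = 1/(-82842 - 3658/25) = 1/(-2074708/25) = -25/2074708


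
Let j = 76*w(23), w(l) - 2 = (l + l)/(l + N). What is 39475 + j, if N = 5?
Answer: 278263/7 ≈ 39752.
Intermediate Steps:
w(l) = 2 + 2*l/(5 + l) (w(l) = 2 + (l + l)/(l + 5) = 2 + (2*l)/(5 + l) = 2 + 2*l/(5 + l))
j = 1938/7 (j = 76*(2*(5 + 2*23)/(5 + 23)) = 76*(2*(5 + 46)/28) = 76*(2*(1/28)*51) = 76*(51/14) = 1938/7 ≈ 276.86)
39475 + j = 39475 + 1938/7 = 278263/7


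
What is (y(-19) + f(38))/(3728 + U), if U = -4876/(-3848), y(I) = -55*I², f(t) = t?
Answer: -19063954/3587555 ≈ -5.3139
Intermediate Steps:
U = 1219/962 (U = -4876*(-1/3848) = 1219/962 ≈ 1.2672)
(y(-19) + f(38))/(3728 + U) = (-55*(-19)² + 38)/(3728 + 1219/962) = (-55*361 + 38)/(3587555/962) = (-19855 + 38)*(962/3587555) = -19817*962/3587555 = -19063954/3587555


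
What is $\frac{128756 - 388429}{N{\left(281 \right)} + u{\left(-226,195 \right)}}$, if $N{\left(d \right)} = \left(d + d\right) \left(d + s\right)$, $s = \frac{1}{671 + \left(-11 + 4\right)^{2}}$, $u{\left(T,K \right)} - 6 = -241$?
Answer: $- \frac{93482280}{56767601} \approx -1.6468$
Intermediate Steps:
$u{\left(T,K \right)} = -235$ ($u{\left(T,K \right)} = 6 - 241 = -235$)
$s = \frac{1}{720}$ ($s = \frac{1}{671 + \left(-7\right)^{2}} = \frac{1}{671 + 49} = \frac{1}{720} \approx 0.0013889$)
$N{\left(d \right)} = 2 d \left(\frac{1}{720} + d\right)$ ($N{\left(d \right)} = \left(d + d\right) \left(d + \frac{1}{720}\right) = 2 d \left(\frac{1}{720} + d\right)$)
$\frac{128756 - 388429}{N{\left(281 \right)} + u{\left(-226,195 \right)}} = \frac{128756 - 388429}{\frac{1}{360} \cdot 281 \left(1 + 720 \cdot 281\right) - 235} = - \frac{259673}{\frac{1}{360} \cdot 281 \left(1 + 202320\right) - 235} = - \frac{259673}{\frac{1}{360} \cdot 281 \cdot 202321 - 235} = - \frac{259673}{\frac{56852201}{360} - 235} = - \frac{259673}{\frac{56767601}{360}} = \left(-259673\right) \frac{360}{56767601} = - \frac{93482280}{56767601}$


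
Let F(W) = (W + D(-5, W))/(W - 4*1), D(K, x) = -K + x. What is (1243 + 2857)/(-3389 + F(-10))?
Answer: -57400/47431 ≈ -1.2102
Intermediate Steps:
D(K, x) = x - K
F(W) = (5 + 2*W)/(-4 + W) (F(W) = (W + (W - 1*(-5)))/(W - 4*1) = (W + (W + 5))/(W - 4) = (W + (5 + W))/(-4 + W) = (5 + 2*W)/(-4 + W))
(1243 + 2857)/(-3389 + F(-10)) = (1243 + 2857)/(-3389 + (5 + 2*(-10))/(-4 - 10)) = 4100/(-3389 + (5 - 20)/(-14)) = 4100/(-3389 - 1/14*(-15)) = 4100/(-3389 + 15/14) = 4100/(-47431/14) = 4100*(-14/47431) = -57400/47431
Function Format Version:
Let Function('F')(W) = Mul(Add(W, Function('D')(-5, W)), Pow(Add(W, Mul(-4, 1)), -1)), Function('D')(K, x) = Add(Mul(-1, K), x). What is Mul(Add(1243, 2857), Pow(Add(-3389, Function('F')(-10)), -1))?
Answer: Rational(-57400, 47431) ≈ -1.2102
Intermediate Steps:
Function('D')(K, x) = Add(x, Mul(-1, K))
Function('F')(W) = Mul(Pow(Add(-4, W), -1), Add(5, Mul(2, W))) (Function('F')(W) = Mul(Add(W, Add(W, Mul(-1, -5))), Pow(Add(W, Mul(-4, 1)), -1)) = Mul(Add(W, Add(W, 5)), Pow(Add(W, -4), -1)) = Mul(Add(W, Add(5, W)), Pow(Add(-4, W), -1)) = Mul(Add(5, Mul(2, W)), Pow(Add(-4, W), -1)) = Mul(Pow(Add(-4, W), -1), Add(5, Mul(2, W))))
Mul(Add(1243, 2857), Pow(Add(-3389, Function('F')(-10)), -1)) = Mul(Add(1243, 2857), Pow(Add(-3389, Mul(Pow(Add(-4, -10), -1), Add(5, Mul(2, -10)))), -1)) = Mul(4100, Pow(Add(-3389, Mul(Pow(-14, -1), Add(5, -20))), -1)) = Mul(4100, Pow(Add(-3389, Mul(Rational(-1, 14), -15)), -1)) = Mul(4100, Pow(Add(-3389, Rational(15, 14)), -1)) = Mul(4100, Pow(Rational(-47431, 14), -1)) = Mul(4100, Rational(-14, 47431)) = Rational(-57400, 47431)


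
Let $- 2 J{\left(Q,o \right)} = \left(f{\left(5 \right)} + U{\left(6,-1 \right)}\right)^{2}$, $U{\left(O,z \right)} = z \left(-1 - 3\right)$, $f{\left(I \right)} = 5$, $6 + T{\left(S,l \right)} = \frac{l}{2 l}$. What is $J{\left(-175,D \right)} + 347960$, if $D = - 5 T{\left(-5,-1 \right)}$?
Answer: $\frac{695839}{2} \approx 3.4792 \cdot 10^{5}$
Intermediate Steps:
$T{\left(S,l \right)} = - \frac{11}{2}$ ($T{\left(S,l \right)} = -6 + \frac{l}{2 l} = -6 + l \frac{1}{2 l} = -6 + \frac{1}{2} = - \frac{11}{2}$)
$U{\left(O,z \right)} = - 4 z$ ($U{\left(O,z \right)} = z \left(-4\right) = - 4 z$)
$D = \frac{55}{2}$ ($D = \left(-5\right) \left(- \frac{11}{2}\right) = \frac{55}{2} \approx 27.5$)
$J{\left(Q,o \right)} = - \frac{81}{2}$ ($J{\left(Q,o \right)} = - \frac{\left(5 - -4\right)^{2}}{2} = - \frac{\left(5 + 4\right)^{2}}{2} = - \frac{9^{2}}{2} = \left(- \frac{1}{2}\right) 81 = - \frac{81}{2}$)
$J{\left(-175,D \right)} + 347960 = - \frac{81}{2} + 347960 = \frac{695839}{2}$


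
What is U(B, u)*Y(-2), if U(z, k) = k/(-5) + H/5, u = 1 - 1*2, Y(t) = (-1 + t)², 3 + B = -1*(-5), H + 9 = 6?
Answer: -18/5 ≈ -3.6000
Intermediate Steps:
H = -3 (H = -9 + 6 = -3)
B = 2 (B = -3 - 1*(-5) = -3 + 5 = 2)
u = -1 (u = 1 - 2 = -1)
U(z, k) = -⅗ - k/5 (U(z, k) = k/(-5) - 3/5 = k*(-⅕) - 3*⅕ = -k/5 - ⅗ = -⅗ - k/5)
U(B, u)*Y(-2) = (-⅗ - ⅕*(-1))*(-1 - 2)² = (-⅗ + ⅕)*(-3)² = -⅖*9 = -18/5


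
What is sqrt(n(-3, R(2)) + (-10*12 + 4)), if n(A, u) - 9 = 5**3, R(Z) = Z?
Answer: 3*sqrt(2) ≈ 4.2426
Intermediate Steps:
n(A, u) = 134 (n(A, u) = 9 + 5**3 = 9 + 125 = 134)
sqrt(n(-3, R(2)) + (-10*12 + 4)) = sqrt(134 + (-10*12 + 4)) = sqrt(134 + (-120 + 4)) = sqrt(134 - 116) = sqrt(18) = 3*sqrt(2)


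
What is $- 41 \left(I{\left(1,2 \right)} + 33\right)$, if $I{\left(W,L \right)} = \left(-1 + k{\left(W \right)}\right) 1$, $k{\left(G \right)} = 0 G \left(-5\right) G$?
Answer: $-1312$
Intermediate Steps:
$k{\left(G \right)} = 0$ ($k{\left(G \right)} = 0 \left(-5\right) G = 0 G = 0$)
$I{\left(W,L \right)} = -1$ ($I{\left(W,L \right)} = \left(-1 + 0\right) 1 = \left(-1\right) 1 = -1$)
$- 41 \left(I{\left(1,2 \right)} + 33\right) = - 41 \left(-1 + 33\right) = \left(-41\right) 32 = -1312$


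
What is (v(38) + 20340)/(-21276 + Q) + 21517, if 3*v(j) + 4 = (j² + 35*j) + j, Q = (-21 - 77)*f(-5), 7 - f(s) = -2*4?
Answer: 81567401/3791 ≈ 21516.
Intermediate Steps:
f(s) = 15 (f(s) = 7 - (-2)*4 = 7 - 1*(-8) = 7 + 8 = 15)
Q = -1470 (Q = (-21 - 77)*15 = -98*15 = -1470)
v(j) = -4/3 + 12*j + j²/3 (v(j) = -4/3 + ((j² + 35*j) + j)/3 = -4/3 + (j² + 36*j)/3 = -4/3 + (12*j + j²/3) = -4/3 + 12*j + j²/3)
(v(38) + 20340)/(-21276 + Q) + 21517 = ((-4/3 + 12*38 + (⅓)*38²) + 20340)/(-21276 - 1470) + 21517 = ((-4/3 + 456 + (⅓)*1444) + 20340)/(-22746) + 21517 = ((-4/3 + 456 + 1444/3) + 20340)*(-1/22746) + 21517 = (936 + 20340)*(-1/22746) + 21517 = 21276*(-1/22746) + 21517 = -3546/3791 + 21517 = 81567401/3791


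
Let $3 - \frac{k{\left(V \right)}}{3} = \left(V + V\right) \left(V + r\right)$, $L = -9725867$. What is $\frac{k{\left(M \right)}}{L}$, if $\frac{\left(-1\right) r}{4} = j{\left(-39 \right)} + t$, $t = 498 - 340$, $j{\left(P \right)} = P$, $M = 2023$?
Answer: $\frac{18777477}{9725867} \approx 1.9307$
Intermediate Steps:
$t = 158$
$r = -476$ ($r = - 4 \left(-39 + 158\right) = \left(-4\right) 119 = -476$)
$k{\left(V \right)} = 9 - 6 V \left(-476 + V\right)$ ($k{\left(V \right)} = 9 - 3 \left(V + V\right) \left(V - 476\right) = 9 - 3 \cdot 2 V \left(-476 + V\right) = 9 - 6 V \left(-476 + V\right)$)
$\frac{k{\left(M \right)}}{L} = \frac{9 - 6 \cdot 2023^{2} + 2856 \cdot 2023}{-9725867} = \left(9 - 24555174 + 5777688\right) \left(- \frac{1}{9725867}\right) = \left(-18777477\right) \left(- \frac{1}{9725867}\right) = \frac{18777477}{9725867}$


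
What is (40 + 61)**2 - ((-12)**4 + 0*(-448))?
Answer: -10535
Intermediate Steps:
(40 + 61)**2 - ((-12)**4 + 0*(-448)) = 101**2 - (20736 + 0) = 10201 - 1*20736 = 10201 - 20736 = -10535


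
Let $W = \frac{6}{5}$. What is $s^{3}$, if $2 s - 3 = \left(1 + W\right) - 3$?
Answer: $\frac{1331}{1000} \approx 1.331$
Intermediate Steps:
$W = \frac{6}{5}$ ($W = 6 \cdot \frac{1}{5} = \frac{6}{5} \approx 1.2$)
$s = \frac{11}{10}$ ($s = \frac{3}{2} + \frac{\left(1 + \frac{6}{5}\right) - 3}{2} = \frac{3}{2} + \frac{\frac{11}{5} - 3}{2} = \frac{3}{2} + \frac{1}{2} \left(- \frac{4}{5}\right) = \frac{3}{2} - \frac{2}{5} = \frac{11}{10} \approx 1.1$)
$s^{3} = \left(\frac{11}{10}\right)^{3} = \frac{1331}{1000}$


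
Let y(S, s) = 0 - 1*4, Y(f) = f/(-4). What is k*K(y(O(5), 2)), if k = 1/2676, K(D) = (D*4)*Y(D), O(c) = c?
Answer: -4/669 ≈ -0.0059791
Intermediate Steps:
Y(f) = -f/4 (Y(f) = f*(-¼) = -f/4)
y(S, s) = -4 (y(S, s) = 0 - 4 = -4)
K(D) = -D² (K(D) = (D*4)*(-D/4) = (4*D)*(-D/4) = -D²)
k = 1/2676 ≈ 0.00037369
k*K(y(O(5), 2)) = (-1*(-4)²)/2676 = (-1*16)/2676 = (1/2676)*(-16) = -4/669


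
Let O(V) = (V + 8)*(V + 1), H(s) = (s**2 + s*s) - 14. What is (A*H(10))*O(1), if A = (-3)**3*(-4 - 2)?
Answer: 542376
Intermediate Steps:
H(s) = -14 + 2*s**2 (H(s) = (s**2 + s**2) - 14 = 2*s**2 - 14 = -14 + 2*s**2)
A = 162 (A = -27*(-6) = 162)
O(V) = (1 + V)*(8 + V) (O(V) = (8 + V)*(1 + V) = (1 + V)*(8 + V))
(A*H(10))*O(1) = (162*(-14 + 2*10**2))*(8 + 1**2 + 9*1) = (162*(-14 + 2*100))*(8 + 1 + 9) = (162*(-14 + 200))*18 = (162*186)*18 = 30132*18 = 542376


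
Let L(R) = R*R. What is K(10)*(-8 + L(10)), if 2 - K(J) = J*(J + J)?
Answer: -18216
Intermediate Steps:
K(J) = 2 - 2*J**2 (K(J) = 2 - J*(J + J) = 2 - J*2*J = 2 - 2*J**2)
L(R) = R**2
K(10)*(-8 + L(10)) = (2 - 2*10**2)*(-8 + 10**2) = (2 - 2*100)*(-8 + 100) = (2 - 200)*92 = -198*92 = -18216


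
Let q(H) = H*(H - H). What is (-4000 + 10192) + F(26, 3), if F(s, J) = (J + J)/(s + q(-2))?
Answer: 80499/13 ≈ 6192.2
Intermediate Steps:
q(H) = 0 (q(H) = H*0 = 0)
F(s, J) = 2*J/s (F(s, J) = (J + J)/(s + 0) = (2*J)/s = 2*J/s)
(-4000 + 10192) + F(26, 3) = (-4000 + 10192) + 2*3/26 = 6192 + 2*3*(1/26) = 6192 + 3/13 = 80499/13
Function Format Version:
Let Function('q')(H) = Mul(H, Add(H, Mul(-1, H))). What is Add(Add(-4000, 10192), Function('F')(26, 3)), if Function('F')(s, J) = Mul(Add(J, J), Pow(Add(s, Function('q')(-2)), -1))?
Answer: Rational(80499, 13) ≈ 6192.2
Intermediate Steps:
Function('q')(H) = 0 (Function('q')(H) = Mul(H, 0) = 0)
Function('F')(s, J) = Mul(2, J, Pow(s, -1)) (Function('F')(s, J) = Mul(Add(J, J), Pow(Add(s, 0), -1)) = Mul(Mul(2, J), Pow(s, -1)) = Mul(2, J, Pow(s, -1)))
Add(Add(-4000, 10192), Function('F')(26, 3)) = Add(Add(-4000, 10192), Mul(2, 3, Pow(26, -1))) = Add(6192, Mul(2, 3, Rational(1, 26))) = Add(6192, Rational(3, 13)) = Rational(80499, 13)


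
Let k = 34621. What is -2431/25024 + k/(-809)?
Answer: -51077799/1190848 ≈ -42.892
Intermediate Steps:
-2431/25024 + k/(-809) = -2431/25024 + 34621/(-809) = -2431*1/25024 + 34621*(-1/809) = -143/1472 - 34621/809 = -51077799/1190848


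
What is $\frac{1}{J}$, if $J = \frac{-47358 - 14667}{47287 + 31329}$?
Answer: $- \frac{78616}{62025} \approx -1.2675$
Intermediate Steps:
$J = - \frac{62025}{78616}$ ($J = \frac{-47358 - 14667}{78616} = \left(-62025\right) \frac{1}{78616} = - \frac{62025}{78616} \approx -0.78896$)
$\frac{1}{J} = \frac{1}{- \frac{62025}{78616}} = - \frac{78616}{62025}$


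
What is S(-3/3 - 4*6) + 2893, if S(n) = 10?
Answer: 2903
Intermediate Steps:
S(-3/3 - 4*6) + 2893 = 10 + 2893 = 2903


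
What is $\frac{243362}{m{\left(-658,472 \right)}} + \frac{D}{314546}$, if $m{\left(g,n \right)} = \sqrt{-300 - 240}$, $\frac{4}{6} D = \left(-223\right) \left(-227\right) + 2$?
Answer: $\frac{151869}{629092} - \frac{121681 i \sqrt{15}}{45} \approx 0.24141 - 10473.0 i$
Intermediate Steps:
$D = \frac{151869}{2}$ ($D = \frac{3 \left(\left(-223\right) \left(-227\right) + 2\right)}{2} = \frac{3 \left(50621 + 2\right)}{2} = \frac{3}{2} \cdot 50623 = \frac{151869}{2} \approx 75935.0$)
$m{\left(g,n \right)} = 6 i \sqrt{15}$ ($m{\left(g,n \right)} = \sqrt{-540} = 6 i \sqrt{15}$)
$\frac{243362}{m{\left(-658,472 \right)}} + \frac{D}{314546} = \frac{243362}{6 i \sqrt{15}} + \frac{151869}{2 \cdot 314546} = 243362 \left(- \frac{i \sqrt{15}}{90}\right) + \frac{151869}{2} \cdot \frac{1}{314546} = - \frac{121681 i \sqrt{15}}{45} + \frac{151869}{629092} = \frac{151869}{629092} - \frac{121681 i \sqrt{15}}{45}$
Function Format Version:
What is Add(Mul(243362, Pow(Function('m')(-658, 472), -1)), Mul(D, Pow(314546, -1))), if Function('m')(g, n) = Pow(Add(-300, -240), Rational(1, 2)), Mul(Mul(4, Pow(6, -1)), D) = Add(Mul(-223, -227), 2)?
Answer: Add(Rational(151869, 629092), Mul(Rational(-121681, 45), I, Pow(15, Rational(1, 2)))) ≈ Add(0.24141, Mul(-10473., I))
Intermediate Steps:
D = Rational(151869, 2) (D = Mul(Rational(3, 2), Add(Mul(-223, -227), 2)) = Mul(Rational(3, 2), Add(50621, 2)) = Mul(Rational(3, 2), 50623) = Rational(151869, 2) ≈ 75935.)
Function('m')(g, n) = Mul(6, I, Pow(15, Rational(1, 2))) (Function('m')(g, n) = Pow(-540, Rational(1, 2)) = Mul(6, I, Pow(15, Rational(1, 2))))
Add(Mul(243362, Pow(Function('m')(-658, 472), -1)), Mul(D, Pow(314546, -1))) = Add(Mul(243362, Pow(Mul(6, I, Pow(15, Rational(1, 2))), -1)), Mul(Rational(151869, 2), Pow(314546, -1))) = Add(Mul(243362, Mul(Rational(-1, 90), I, Pow(15, Rational(1, 2)))), Mul(Rational(151869, 2), Rational(1, 314546))) = Add(Mul(Rational(-121681, 45), I, Pow(15, Rational(1, 2))), Rational(151869, 629092)) = Add(Rational(151869, 629092), Mul(Rational(-121681, 45), I, Pow(15, Rational(1, 2))))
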